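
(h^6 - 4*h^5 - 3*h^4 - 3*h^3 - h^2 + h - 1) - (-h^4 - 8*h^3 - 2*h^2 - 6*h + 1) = h^6 - 4*h^5 - 2*h^4 + 5*h^3 + h^2 + 7*h - 2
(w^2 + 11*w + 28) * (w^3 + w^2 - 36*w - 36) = w^5 + 12*w^4 + 3*w^3 - 404*w^2 - 1404*w - 1008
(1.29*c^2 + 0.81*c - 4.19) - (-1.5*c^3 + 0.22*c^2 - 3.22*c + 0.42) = 1.5*c^3 + 1.07*c^2 + 4.03*c - 4.61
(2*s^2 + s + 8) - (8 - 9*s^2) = 11*s^2 + s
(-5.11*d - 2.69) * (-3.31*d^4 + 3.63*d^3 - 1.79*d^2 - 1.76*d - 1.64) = 16.9141*d^5 - 9.6454*d^4 - 0.617799999999999*d^3 + 13.8087*d^2 + 13.1148*d + 4.4116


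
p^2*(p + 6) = p^3 + 6*p^2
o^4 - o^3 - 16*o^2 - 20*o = o*(o - 5)*(o + 2)^2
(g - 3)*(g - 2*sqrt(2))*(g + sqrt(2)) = g^3 - 3*g^2 - sqrt(2)*g^2 - 4*g + 3*sqrt(2)*g + 12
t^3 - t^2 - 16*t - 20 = (t - 5)*(t + 2)^2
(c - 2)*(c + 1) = c^2 - c - 2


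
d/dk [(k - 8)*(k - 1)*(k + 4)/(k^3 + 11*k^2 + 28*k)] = 8*(2*k^2 - 2*k - 7)/(k^2*(k^2 + 14*k + 49))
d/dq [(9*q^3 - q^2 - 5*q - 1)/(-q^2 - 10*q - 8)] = (-9*q^4 - 180*q^3 - 211*q^2 + 14*q + 30)/(q^4 + 20*q^3 + 116*q^2 + 160*q + 64)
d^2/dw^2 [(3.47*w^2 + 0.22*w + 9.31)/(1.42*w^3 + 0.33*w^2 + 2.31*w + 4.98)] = (13.993816*w^6 + 2.66164799999999*w^5 + 157.596996*w^4 - 280.421406*w^3 + 136.430514*w^2 - 354.606786*w + 235.811178)/(2.863288*w^9 + 1.996236*w^8 + 14.437566*w^7 + 36.655749*w^6 + 37.488231*w^5 + 104.922081*w^4 + 140.753619*w^3 + 104.27373*w^2 + 171.866772*w + 123.505992)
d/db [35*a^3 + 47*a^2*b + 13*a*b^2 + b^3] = 47*a^2 + 26*a*b + 3*b^2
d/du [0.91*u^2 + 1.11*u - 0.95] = 1.82*u + 1.11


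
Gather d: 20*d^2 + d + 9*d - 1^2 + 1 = 20*d^2 + 10*d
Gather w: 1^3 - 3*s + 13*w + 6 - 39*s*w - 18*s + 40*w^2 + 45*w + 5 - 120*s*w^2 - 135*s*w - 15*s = -36*s + w^2*(40 - 120*s) + w*(58 - 174*s) + 12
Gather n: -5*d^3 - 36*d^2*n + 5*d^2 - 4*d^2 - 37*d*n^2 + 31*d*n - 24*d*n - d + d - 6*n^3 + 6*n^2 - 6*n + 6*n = -5*d^3 + d^2 - 6*n^3 + n^2*(6 - 37*d) + n*(-36*d^2 + 7*d)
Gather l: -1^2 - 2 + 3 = 0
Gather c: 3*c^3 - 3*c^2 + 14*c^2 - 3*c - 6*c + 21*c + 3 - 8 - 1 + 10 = 3*c^3 + 11*c^2 + 12*c + 4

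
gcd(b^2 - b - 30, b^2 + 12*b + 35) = b + 5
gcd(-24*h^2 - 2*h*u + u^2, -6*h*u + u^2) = -6*h + u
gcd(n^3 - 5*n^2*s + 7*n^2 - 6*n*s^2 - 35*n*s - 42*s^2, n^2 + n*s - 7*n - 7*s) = n + s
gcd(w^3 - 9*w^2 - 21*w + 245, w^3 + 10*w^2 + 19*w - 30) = w + 5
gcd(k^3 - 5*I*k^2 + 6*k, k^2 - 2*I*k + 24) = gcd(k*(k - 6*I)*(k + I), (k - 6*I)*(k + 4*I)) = k - 6*I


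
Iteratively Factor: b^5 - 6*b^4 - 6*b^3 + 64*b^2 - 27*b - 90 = (b - 5)*(b^4 - b^3 - 11*b^2 + 9*b + 18) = (b - 5)*(b - 3)*(b^3 + 2*b^2 - 5*b - 6) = (b - 5)*(b - 3)*(b + 3)*(b^2 - b - 2) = (b - 5)*(b - 3)*(b - 2)*(b + 3)*(b + 1)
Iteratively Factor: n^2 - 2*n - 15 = (n - 5)*(n + 3)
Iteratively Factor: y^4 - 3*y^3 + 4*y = (y)*(y^3 - 3*y^2 + 4) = y*(y - 2)*(y^2 - y - 2) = y*(y - 2)*(y + 1)*(y - 2)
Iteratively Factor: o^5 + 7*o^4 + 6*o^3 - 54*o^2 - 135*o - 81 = (o + 1)*(o^4 + 6*o^3 - 54*o - 81) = (o - 3)*(o + 1)*(o^3 + 9*o^2 + 27*o + 27) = (o - 3)*(o + 1)*(o + 3)*(o^2 + 6*o + 9) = (o - 3)*(o + 1)*(o + 3)^2*(o + 3)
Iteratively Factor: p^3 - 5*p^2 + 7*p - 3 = (p - 1)*(p^2 - 4*p + 3) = (p - 1)^2*(p - 3)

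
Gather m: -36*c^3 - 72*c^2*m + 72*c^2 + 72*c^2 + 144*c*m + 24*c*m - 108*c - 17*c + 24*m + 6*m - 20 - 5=-36*c^3 + 144*c^2 - 125*c + m*(-72*c^2 + 168*c + 30) - 25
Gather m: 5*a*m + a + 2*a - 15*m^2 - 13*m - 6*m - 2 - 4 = 3*a - 15*m^2 + m*(5*a - 19) - 6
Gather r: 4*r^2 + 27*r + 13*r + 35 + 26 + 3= 4*r^2 + 40*r + 64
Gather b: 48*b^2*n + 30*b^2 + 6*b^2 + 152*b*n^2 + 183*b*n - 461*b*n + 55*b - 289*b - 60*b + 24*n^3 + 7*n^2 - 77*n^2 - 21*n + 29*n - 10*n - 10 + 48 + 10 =b^2*(48*n + 36) + b*(152*n^2 - 278*n - 294) + 24*n^3 - 70*n^2 - 2*n + 48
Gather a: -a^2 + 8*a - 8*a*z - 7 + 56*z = -a^2 + a*(8 - 8*z) + 56*z - 7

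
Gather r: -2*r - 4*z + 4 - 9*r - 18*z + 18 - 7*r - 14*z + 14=-18*r - 36*z + 36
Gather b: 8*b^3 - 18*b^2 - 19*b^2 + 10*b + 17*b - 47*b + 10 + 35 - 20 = 8*b^3 - 37*b^2 - 20*b + 25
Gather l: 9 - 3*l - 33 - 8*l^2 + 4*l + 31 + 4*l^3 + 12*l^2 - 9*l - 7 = 4*l^3 + 4*l^2 - 8*l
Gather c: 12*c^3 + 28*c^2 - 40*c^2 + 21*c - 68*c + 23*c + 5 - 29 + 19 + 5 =12*c^3 - 12*c^2 - 24*c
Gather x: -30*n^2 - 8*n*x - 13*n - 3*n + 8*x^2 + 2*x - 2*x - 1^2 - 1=-30*n^2 - 8*n*x - 16*n + 8*x^2 - 2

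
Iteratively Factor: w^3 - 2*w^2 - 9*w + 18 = (w + 3)*(w^2 - 5*w + 6) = (w - 3)*(w + 3)*(w - 2)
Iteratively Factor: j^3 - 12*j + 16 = (j - 2)*(j^2 + 2*j - 8) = (j - 2)^2*(j + 4)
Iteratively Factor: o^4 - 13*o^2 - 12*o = (o + 3)*(o^3 - 3*o^2 - 4*o) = (o - 4)*(o + 3)*(o^2 + o) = (o - 4)*(o + 1)*(o + 3)*(o)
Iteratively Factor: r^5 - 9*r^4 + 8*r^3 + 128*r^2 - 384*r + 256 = (r + 4)*(r^4 - 13*r^3 + 60*r^2 - 112*r + 64) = (r - 4)*(r + 4)*(r^3 - 9*r^2 + 24*r - 16) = (r - 4)*(r - 1)*(r + 4)*(r^2 - 8*r + 16) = (r - 4)^2*(r - 1)*(r + 4)*(r - 4)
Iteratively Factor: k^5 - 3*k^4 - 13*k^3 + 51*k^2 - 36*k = (k)*(k^4 - 3*k^3 - 13*k^2 + 51*k - 36) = k*(k - 1)*(k^3 - 2*k^2 - 15*k + 36) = k*(k - 1)*(k + 4)*(k^2 - 6*k + 9) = k*(k - 3)*(k - 1)*(k + 4)*(k - 3)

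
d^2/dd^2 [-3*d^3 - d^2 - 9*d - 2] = -18*d - 2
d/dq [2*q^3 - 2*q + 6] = 6*q^2 - 2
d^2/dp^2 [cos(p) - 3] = -cos(p)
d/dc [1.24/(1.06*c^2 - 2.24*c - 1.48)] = (2.7776 - 2.6288*c)/(-1.06*c^2 + 2.24*c + 1.48)^2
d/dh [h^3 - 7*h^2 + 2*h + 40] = 3*h^2 - 14*h + 2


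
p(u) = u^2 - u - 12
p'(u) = 2*u - 1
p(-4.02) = 8.18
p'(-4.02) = -9.04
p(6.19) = 20.13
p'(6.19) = 11.38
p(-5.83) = 27.82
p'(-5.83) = -12.66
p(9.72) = 72.76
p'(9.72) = 18.44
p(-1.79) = -7.01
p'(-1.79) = -4.58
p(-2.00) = -6.00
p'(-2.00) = -5.00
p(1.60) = -11.04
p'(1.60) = 2.20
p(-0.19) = -11.77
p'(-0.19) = -1.38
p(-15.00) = 228.00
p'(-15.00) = -31.00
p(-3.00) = 0.00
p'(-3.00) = -7.00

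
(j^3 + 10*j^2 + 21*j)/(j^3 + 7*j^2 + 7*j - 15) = j*(j + 7)/(j^2 + 4*j - 5)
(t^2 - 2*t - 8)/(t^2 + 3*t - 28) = (t + 2)/(t + 7)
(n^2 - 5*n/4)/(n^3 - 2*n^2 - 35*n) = (5/4 - n)/(-n^2 + 2*n + 35)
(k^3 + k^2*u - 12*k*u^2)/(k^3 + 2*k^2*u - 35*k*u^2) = (k^2 + k*u - 12*u^2)/(k^2 + 2*k*u - 35*u^2)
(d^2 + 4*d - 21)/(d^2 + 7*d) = (d - 3)/d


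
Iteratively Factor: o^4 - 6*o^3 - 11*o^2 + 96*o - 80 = (o - 1)*(o^3 - 5*o^2 - 16*o + 80) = (o - 5)*(o - 1)*(o^2 - 16) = (o - 5)*(o - 4)*(o - 1)*(o + 4)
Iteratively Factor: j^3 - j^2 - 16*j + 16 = (j - 1)*(j^2 - 16) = (j - 1)*(j + 4)*(j - 4)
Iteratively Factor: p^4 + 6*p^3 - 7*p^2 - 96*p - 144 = (p + 3)*(p^3 + 3*p^2 - 16*p - 48) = (p + 3)*(p + 4)*(p^2 - p - 12) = (p - 4)*(p + 3)*(p + 4)*(p + 3)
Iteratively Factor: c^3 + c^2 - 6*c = (c + 3)*(c^2 - 2*c) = c*(c + 3)*(c - 2)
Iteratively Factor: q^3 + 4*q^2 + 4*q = (q + 2)*(q^2 + 2*q) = q*(q + 2)*(q + 2)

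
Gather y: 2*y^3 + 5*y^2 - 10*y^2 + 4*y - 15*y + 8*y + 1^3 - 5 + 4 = 2*y^3 - 5*y^2 - 3*y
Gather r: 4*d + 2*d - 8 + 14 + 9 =6*d + 15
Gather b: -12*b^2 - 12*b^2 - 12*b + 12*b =-24*b^2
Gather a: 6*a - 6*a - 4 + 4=0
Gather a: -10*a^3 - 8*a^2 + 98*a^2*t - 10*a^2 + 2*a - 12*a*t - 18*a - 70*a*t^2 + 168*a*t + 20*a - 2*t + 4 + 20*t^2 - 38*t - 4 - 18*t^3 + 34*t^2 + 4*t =-10*a^3 + a^2*(98*t - 18) + a*(-70*t^2 + 156*t + 4) - 18*t^3 + 54*t^2 - 36*t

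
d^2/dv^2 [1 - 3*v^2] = -6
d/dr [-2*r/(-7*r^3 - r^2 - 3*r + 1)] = 2*(7*r^3 + r^2 - r*(21*r^2 + 2*r + 3) + 3*r - 1)/(7*r^3 + r^2 + 3*r - 1)^2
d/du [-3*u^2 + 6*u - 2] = 6 - 6*u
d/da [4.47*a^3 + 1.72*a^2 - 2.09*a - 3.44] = 13.41*a^2 + 3.44*a - 2.09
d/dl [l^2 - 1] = 2*l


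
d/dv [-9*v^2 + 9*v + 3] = 9 - 18*v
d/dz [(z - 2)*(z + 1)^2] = 3*z^2 - 3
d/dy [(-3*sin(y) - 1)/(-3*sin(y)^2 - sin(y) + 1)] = (-6*sin(y) + 9*cos(y)^2 - 13)*cos(y)/(3*sin(y)^2 + sin(y) - 1)^2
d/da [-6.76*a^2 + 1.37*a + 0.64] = 1.37 - 13.52*a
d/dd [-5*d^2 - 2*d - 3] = -10*d - 2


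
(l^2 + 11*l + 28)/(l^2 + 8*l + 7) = (l + 4)/(l + 1)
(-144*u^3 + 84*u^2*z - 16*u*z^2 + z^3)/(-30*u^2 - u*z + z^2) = (24*u^2 - 10*u*z + z^2)/(5*u + z)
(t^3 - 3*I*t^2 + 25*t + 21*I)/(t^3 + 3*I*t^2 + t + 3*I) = (t - 7*I)/(t - I)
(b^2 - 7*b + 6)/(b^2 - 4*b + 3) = (b - 6)/(b - 3)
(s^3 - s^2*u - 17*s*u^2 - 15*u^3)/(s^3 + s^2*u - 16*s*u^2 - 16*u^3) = (s^2 - 2*s*u - 15*u^2)/(s^2 - 16*u^2)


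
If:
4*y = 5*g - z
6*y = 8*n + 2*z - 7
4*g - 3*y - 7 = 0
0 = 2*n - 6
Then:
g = 149/26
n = 3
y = 69/13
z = 193/26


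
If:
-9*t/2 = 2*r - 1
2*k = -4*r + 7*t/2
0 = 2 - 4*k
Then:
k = 1/2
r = -1/25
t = 6/25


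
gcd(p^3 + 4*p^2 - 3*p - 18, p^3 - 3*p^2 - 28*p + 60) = p - 2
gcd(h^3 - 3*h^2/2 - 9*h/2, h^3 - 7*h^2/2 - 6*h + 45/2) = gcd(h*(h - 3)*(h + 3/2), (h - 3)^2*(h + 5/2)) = h - 3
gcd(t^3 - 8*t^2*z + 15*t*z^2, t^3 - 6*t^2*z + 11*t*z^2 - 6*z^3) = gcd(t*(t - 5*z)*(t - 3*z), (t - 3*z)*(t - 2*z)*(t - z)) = -t + 3*z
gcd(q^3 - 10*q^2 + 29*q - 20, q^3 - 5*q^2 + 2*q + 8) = q - 4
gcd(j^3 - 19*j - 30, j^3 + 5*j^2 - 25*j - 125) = j - 5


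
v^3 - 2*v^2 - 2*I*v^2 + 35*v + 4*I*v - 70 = (v - 2)*(v - 7*I)*(v + 5*I)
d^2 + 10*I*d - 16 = (d + 2*I)*(d + 8*I)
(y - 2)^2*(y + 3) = y^3 - y^2 - 8*y + 12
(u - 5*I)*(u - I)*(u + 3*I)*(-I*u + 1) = -I*u^4 - 2*u^3 - 16*I*u^2 - 2*u - 15*I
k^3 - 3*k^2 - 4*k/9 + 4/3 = (k - 3)*(k - 2/3)*(k + 2/3)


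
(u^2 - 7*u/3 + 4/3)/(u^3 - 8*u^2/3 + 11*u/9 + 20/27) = 9*(u - 1)/(9*u^2 - 12*u - 5)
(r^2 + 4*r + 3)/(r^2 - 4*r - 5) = (r + 3)/(r - 5)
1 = 1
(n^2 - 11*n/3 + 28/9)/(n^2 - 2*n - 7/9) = (3*n - 4)/(3*n + 1)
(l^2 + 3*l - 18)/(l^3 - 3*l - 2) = (-l^2 - 3*l + 18)/(-l^3 + 3*l + 2)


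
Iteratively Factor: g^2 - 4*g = (g)*(g - 4)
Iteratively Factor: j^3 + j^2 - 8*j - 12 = (j + 2)*(j^2 - j - 6) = (j + 2)^2*(j - 3)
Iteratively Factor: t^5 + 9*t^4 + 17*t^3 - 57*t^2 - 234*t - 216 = (t - 3)*(t^4 + 12*t^3 + 53*t^2 + 102*t + 72) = (t - 3)*(t + 2)*(t^3 + 10*t^2 + 33*t + 36) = (t - 3)*(t + 2)*(t + 3)*(t^2 + 7*t + 12) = (t - 3)*(t + 2)*(t + 3)*(t + 4)*(t + 3)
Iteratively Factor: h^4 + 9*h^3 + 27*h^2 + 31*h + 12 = (h + 1)*(h^3 + 8*h^2 + 19*h + 12) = (h + 1)^2*(h^2 + 7*h + 12) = (h + 1)^2*(h + 3)*(h + 4)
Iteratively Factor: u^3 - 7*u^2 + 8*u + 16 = (u - 4)*(u^2 - 3*u - 4) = (u - 4)*(u + 1)*(u - 4)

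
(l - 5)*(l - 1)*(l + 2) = l^3 - 4*l^2 - 7*l + 10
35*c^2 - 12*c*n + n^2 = (-7*c + n)*(-5*c + n)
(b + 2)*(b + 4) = b^2 + 6*b + 8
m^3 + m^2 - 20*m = m*(m - 4)*(m + 5)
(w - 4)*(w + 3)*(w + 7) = w^3 + 6*w^2 - 19*w - 84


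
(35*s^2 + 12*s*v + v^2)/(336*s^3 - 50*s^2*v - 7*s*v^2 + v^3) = (5*s + v)/(48*s^2 - 14*s*v + v^2)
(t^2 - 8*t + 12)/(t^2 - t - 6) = (-t^2 + 8*t - 12)/(-t^2 + t + 6)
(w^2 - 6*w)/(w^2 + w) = (w - 6)/(w + 1)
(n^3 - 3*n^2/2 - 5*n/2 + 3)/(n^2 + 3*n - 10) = (2*n^2 + n - 3)/(2*(n + 5))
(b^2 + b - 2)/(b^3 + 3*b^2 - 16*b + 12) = (b + 2)/(b^2 + 4*b - 12)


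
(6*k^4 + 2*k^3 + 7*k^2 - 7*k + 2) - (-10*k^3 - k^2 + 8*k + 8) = 6*k^4 + 12*k^3 + 8*k^2 - 15*k - 6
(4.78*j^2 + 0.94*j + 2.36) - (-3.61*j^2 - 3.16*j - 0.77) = 8.39*j^2 + 4.1*j + 3.13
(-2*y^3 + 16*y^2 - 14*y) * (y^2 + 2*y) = -2*y^5 + 12*y^4 + 18*y^3 - 28*y^2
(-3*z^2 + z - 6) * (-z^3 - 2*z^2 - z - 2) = 3*z^5 + 5*z^4 + 7*z^3 + 17*z^2 + 4*z + 12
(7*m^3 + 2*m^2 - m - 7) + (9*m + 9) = 7*m^3 + 2*m^2 + 8*m + 2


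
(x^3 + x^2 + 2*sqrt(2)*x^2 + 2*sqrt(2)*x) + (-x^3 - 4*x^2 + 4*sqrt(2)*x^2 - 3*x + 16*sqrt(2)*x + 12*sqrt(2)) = -3*x^2 + 6*sqrt(2)*x^2 - 3*x + 18*sqrt(2)*x + 12*sqrt(2)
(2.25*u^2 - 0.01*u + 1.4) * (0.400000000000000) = 0.9*u^2 - 0.004*u + 0.56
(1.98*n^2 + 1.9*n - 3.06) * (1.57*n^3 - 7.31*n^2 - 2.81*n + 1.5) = 3.1086*n^5 - 11.4908*n^4 - 24.257*n^3 + 19.9996*n^2 + 11.4486*n - 4.59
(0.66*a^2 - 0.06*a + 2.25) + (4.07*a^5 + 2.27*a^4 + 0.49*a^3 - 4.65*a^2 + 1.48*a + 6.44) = 4.07*a^5 + 2.27*a^4 + 0.49*a^3 - 3.99*a^2 + 1.42*a + 8.69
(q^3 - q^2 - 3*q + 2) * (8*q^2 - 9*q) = 8*q^5 - 17*q^4 - 15*q^3 + 43*q^2 - 18*q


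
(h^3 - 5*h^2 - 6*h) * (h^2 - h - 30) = h^5 - 6*h^4 - 31*h^3 + 156*h^2 + 180*h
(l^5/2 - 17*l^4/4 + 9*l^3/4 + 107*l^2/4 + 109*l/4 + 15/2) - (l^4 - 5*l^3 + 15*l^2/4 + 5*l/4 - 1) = l^5/2 - 21*l^4/4 + 29*l^3/4 + 23*l^2 + 26*l + 17/2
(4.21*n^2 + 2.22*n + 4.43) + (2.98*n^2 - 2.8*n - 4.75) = 7.19*n^2 - 0.58*n - 0.32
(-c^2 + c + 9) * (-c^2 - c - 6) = c^4 - 4*c^2 - 15*c - 54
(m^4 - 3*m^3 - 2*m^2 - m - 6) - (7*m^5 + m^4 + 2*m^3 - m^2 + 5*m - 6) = -7*m^5 - 5*m^3 - m^2 - 6*m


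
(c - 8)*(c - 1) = c^2 - 9*c + 8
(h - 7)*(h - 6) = h^2 - 13*h + 42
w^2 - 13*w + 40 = (w - 8)*(w - 5)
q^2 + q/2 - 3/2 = (q - 1)*(q + 3/2)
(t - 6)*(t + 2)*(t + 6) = t^3 + 2*t^2 - 36*t - 72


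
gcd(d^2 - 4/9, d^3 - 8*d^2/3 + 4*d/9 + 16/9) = d + 2/3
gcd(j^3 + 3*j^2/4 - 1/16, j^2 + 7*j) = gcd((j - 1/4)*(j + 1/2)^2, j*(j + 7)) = 1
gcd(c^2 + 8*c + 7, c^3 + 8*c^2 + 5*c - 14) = c + 7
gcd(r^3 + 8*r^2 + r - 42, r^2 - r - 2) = r - 2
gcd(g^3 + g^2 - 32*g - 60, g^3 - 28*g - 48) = g^2 - 4*g - 12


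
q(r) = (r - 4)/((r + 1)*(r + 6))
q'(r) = -(r - 4)/((r + 1)*(r + 6)^2) - (r - 4)/((r + 1)^2*(r + 6)) + 1/((r + 1)*(r + 6))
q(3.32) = -0.02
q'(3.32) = 0.03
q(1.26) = -0.17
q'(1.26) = 0.16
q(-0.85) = -6.28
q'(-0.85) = 44.37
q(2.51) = -0.05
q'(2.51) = 0.05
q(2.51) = -0.05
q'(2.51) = 0.05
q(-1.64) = 2.02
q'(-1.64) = 2.34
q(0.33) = -0.44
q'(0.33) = 0.52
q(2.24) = -0.07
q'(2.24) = 0.07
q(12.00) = 0.03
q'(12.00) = 0.00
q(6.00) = 0.02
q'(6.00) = 0.01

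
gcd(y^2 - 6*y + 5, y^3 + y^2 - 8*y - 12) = 1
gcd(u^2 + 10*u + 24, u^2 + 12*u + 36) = u + 6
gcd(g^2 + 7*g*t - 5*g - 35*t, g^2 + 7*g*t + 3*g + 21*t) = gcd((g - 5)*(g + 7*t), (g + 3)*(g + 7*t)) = g + 7*t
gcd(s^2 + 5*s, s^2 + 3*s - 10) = s + 5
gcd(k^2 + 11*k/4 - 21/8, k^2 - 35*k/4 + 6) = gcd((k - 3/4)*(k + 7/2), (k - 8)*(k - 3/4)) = k - 3/4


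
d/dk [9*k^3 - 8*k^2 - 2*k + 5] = 27*k^2 - 16*k - 2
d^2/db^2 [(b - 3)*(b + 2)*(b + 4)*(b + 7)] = 12*b^2 + 60*b + 22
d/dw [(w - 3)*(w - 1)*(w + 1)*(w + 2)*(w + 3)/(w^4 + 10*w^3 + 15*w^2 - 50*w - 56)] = (w^6 + 18*w^5 + 38*w^4 - 194*w^3 - 207*w^2 + 908*w + 396)/(w^6 + 18*w^5 + 93*w^4 - 4*w^3 - 972*w^2 - 672*w + 3136)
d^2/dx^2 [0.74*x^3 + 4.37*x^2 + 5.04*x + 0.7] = 4.44*x + 8.74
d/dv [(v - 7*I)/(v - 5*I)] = 2*I/(v - 5*I)^2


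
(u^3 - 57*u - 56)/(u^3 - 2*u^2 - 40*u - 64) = (u^2 + 8*u + 7)/(u^2 + 6*u + 8)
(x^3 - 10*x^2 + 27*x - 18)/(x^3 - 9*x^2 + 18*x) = (x - 1)/x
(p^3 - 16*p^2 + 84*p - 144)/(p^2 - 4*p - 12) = (p^2 - 10*p + 24)/(p + 2)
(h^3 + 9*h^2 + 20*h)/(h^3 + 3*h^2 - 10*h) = (h + 4)/(h - 2)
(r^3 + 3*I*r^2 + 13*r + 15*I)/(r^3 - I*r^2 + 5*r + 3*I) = (r + 5*I)/(r + I)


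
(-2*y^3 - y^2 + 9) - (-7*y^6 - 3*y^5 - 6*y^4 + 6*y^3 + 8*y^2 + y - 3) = 7*y^6 + 3*y^5 + 6*y^4 - 8*y^3 - 9*y^2 - y + 12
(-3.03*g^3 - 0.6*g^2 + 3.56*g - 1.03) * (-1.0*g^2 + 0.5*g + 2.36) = 3.03*g^5 - 0.915*g^4 - 11.0108*g^3 + 1.394*g^2 + 7.8866*g - 2.4308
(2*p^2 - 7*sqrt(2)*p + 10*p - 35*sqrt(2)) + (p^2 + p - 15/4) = 3*p^2 - 7*sqrt(2)*p + 11*p - 35*sqrt(2) - 15/4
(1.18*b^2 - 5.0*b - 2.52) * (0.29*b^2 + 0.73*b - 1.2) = 0.3422*b^4 - 0.5886*b^3 - 5.7968*b^2 + 4.1604*b + 3.024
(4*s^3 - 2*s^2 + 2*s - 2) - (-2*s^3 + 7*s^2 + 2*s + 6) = 6*s^3 - 9*s^2 - 8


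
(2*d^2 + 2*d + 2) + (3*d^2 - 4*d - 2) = 5*d^2 - 2*d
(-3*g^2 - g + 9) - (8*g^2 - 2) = -11*g^2 - g + 11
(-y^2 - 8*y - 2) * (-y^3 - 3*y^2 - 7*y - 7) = y^5 + 11*y^4 + 33*y^3 + 69*y^2 + 70*y + 14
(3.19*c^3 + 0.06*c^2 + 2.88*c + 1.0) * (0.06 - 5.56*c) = -17.7364*c^4 - 0.1422*c^3 - 16.0092*c^2 - 5.3872*c + 0.06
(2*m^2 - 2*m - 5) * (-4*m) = -8*m^3 + 8*m^2 + 20*m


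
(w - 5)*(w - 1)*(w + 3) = w^3 - 3*w^2 - 13*w + 15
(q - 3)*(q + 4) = q^2 + q - 12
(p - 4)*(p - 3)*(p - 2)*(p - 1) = p^4 - 10*p^3 + 35*p^2 - 50*p + 24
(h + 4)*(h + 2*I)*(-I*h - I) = -I*h^3 + 2*h^2 - 5*I*h^2 + 10*h - 4*I*h + 8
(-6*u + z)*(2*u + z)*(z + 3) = -12*u^2*z - 36*u^2 - 4*u*z^2 - 12*u*z + z^3 + 3*z^2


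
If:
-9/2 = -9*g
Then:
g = 1/2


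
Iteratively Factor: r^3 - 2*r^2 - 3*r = (r)*(r^2 - 2*r - 3) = r*(r + 1)*(r - 3)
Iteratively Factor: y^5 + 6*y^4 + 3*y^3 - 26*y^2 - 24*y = (y - 2)*(y^4 + 8*y^3 + 19*y^2 + 12*y) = y*(y - 2)*(y^3 + 8*y^2 + 19*y + 12) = y*(y - 2)*(y + 1)*(y^2 + 7*y + 12) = y*(y - 2)*(y + 1)*(y + 3)*(y + 4)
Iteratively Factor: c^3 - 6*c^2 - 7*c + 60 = (c - 5)*(c^2 - c - 12) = (c - 5)*(c + 3)*(c - 4)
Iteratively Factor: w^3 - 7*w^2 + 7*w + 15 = (w + 1)*(w^2 - 8*w + 15) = (w - 3)*(w + 1)*(w - 5)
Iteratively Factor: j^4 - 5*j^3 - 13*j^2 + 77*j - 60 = (j - 1)*(j^3 - 4*j^2 - 17*j + 60) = (j - 3)*(j - 1)*(j^2 - j - 20) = (j - 5)*(j - 3)*(j - 1)*(j + 4)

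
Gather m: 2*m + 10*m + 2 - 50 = 12*m - 48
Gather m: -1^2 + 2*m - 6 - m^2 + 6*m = -m^2 + 8*m - 7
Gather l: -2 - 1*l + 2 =-l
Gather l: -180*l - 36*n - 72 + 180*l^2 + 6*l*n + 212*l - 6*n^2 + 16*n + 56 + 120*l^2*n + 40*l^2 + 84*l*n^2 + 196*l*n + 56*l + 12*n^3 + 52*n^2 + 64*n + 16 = l^2*(120*n + 220) + l*(84*n^2 + 202*n + 88) + 12*n^3 + 46*n^2 + 44*n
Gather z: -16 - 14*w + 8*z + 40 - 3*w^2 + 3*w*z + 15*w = -3*w^2 + w + z*(3*w + 8) + 24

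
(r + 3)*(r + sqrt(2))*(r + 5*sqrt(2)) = r^3 + 3*r^2 + 6*sqrt(2)*r^2 + 10*r + 18*sqrt(2)*r + 30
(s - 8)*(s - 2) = s^2 - 10*s + 16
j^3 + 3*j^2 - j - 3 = (j - 1)*(j + 1)*(j + 3)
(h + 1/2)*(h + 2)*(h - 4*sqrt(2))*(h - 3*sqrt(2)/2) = h^4 - 11*sqrt(2)*h^3/2 + 5*h^3/2 - 55*sqrt(2)*h^2/4 + 13*h^2 - 11*sqrt(2)*h/2 + 30*h + 12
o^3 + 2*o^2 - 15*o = o*(o - 3)*(o + 5)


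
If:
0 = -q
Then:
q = 0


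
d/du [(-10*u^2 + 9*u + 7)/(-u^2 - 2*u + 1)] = (29*u^2 - 6*u + 23)/(u^4 + 4*u^3 + 2*u^2 - 4*u + 1)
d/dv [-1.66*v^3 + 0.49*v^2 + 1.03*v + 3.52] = -4.98*v^2 + 0.98*v + 1.03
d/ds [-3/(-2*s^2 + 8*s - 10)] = 3*(2 - s)/(s^2 - 4*s + 5)^2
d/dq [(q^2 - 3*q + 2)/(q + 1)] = (q^2 + 2*q - 5)/(q^2 + 2*q + 1)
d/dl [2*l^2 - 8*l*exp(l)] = -8*l*exp(l) + 4*l - 8*exp(l)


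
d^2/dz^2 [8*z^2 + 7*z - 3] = 16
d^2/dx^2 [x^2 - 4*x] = 2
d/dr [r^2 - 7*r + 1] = 2*r - 7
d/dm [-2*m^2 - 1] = -4*m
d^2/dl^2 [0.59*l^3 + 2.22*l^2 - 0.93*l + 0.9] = 3.54*l + 4.44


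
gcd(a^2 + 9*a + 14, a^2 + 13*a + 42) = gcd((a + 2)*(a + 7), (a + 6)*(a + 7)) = a + 7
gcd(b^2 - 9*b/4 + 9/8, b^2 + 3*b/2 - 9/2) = b - 3/2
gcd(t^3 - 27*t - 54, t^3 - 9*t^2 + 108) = t^2 - 3*t - 18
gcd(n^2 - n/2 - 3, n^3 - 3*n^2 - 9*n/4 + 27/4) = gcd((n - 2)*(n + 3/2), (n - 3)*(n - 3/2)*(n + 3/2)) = n + 3/2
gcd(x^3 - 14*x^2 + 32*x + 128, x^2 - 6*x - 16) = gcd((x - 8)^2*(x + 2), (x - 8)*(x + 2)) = x^2 - 6*x - 16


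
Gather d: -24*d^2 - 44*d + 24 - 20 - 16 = -24*d^2 - 44*d - 12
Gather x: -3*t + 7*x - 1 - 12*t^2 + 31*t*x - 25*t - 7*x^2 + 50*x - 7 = -12*t^2 - 28*t - 7*x^2 + x*(31*t + 57) - 8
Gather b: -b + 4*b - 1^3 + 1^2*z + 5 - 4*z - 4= 3*b - 3*z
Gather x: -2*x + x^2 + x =x^2 - x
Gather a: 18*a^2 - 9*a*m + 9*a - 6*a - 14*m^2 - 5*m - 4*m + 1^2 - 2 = 18*a^2 + a*(3 - 9*m) - 14*m^2 - 9*m - 1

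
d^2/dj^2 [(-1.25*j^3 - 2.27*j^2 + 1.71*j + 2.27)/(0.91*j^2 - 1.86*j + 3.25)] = (1.77635683940025e-15*j^4 - 6.10755200000001*j^3 + 96.897372*j^2 - 132.615912*j - 25.000316)/(0.753571*j^6 - 4.620798*j^5 + 17.518683*j^4 - 39.440556*j^3 + 62.566725*j^2 - 58.93875*j + 34.328125)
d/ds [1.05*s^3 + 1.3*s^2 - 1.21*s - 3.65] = 3.15*s^2 + 2.6*s - 1.21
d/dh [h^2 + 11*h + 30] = 2*h + 11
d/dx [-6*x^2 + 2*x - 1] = 2 - 12*x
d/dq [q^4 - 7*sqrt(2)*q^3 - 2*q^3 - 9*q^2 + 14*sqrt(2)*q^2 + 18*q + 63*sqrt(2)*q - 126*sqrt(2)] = 4*q^3 - 21*sqrt(2)*q^2 - 6*q^2 - 18*q + 28*sqrt(2)*q + 18 + 63*sqrt(2)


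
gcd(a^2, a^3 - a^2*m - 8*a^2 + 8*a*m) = a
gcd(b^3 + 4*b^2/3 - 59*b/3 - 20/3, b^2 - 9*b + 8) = 1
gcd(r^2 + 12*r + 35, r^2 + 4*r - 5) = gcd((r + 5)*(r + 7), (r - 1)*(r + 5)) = r + 5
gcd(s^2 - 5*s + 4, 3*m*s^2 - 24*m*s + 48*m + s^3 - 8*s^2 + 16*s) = s - 4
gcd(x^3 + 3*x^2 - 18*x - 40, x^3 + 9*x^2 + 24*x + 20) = x^2 + 7*x + 10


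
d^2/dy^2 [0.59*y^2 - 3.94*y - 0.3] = 1.18000000000000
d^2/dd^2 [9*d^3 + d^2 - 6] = 54*d + 2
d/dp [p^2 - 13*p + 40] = 2*p - 13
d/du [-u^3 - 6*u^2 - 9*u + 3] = -3*u^2 - 12*u - 9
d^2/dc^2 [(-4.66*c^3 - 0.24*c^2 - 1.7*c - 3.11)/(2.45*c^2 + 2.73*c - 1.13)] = (-112.461468*c^3 - 29.739486*c^2 - 188.748234*c - 74.67868)/(14.706125*c^6 + 49.160475*c^5 + 34.43034*c^4 - 25.001613*c^3 - 15.880116*c^2 + 10.457811*c - 1.442897)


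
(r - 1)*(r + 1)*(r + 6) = r^3 + 6*r^2 - r - 6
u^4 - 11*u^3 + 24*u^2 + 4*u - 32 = (u - 8)*(u - 2)^2*(u + 1)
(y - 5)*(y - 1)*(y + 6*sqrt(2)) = y^3 - 6*y^2 + 6*sqrt(2)*y^2 - 36*sqrt(2)*y + 5*y + 30*sqrt(2)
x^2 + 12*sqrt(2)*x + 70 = (x + 5*sqrt(2))*(x + 7*sqrt(2))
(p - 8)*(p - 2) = p^2 - 10*p + 16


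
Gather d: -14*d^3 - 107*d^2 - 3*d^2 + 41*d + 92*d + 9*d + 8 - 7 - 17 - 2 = -14*d^3 - 110*d^2 + 142*d - 18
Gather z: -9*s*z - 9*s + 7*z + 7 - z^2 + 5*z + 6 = -9*s - z^2 + z*(12 - 9*s) + 13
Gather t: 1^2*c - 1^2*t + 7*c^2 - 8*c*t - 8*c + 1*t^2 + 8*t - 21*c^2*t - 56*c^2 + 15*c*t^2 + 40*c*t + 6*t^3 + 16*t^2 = -49*c^2 - 7*c + 6*t^3 + t^2*(15*c + 17) + t*(-21*c^2 + 32*c + 7)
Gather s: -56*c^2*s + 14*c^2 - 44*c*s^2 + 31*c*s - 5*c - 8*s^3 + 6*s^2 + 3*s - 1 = 14*c^2 - 5*c - 8*s^3 + s^2*(6 - 44*c) + s*(-56*c^2 + 31*c + 3) - 1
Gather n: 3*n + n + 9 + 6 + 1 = 4*n + 16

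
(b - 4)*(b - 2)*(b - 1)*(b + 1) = b^4 - 6*b^3 + 7*b^2 + 6*b - 8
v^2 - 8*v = v*(v - 8)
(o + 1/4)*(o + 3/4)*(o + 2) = o^3 + 3*o^2 + 35*o/16 + 3/8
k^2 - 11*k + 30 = (k - 6)*(k - 5)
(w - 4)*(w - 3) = w^2 - 7*w + 12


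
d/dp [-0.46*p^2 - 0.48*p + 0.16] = -0.92*p - 0.48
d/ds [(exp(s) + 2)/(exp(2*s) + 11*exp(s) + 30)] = (-(exp(s) + 2)*(2*exp(s) + 11) + exp(2*s) + 11*exp(s) + 30)*exp(s)/(exp(2*s) + 11*exp(s) + 30)^2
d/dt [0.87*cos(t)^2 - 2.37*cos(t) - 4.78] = (2.37 - 1.74*cos(t))*sin(t)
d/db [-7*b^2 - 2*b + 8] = -14*b - 2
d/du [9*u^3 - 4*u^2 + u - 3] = 27*u^2 - 8*u + 1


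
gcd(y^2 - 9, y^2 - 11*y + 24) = y - 3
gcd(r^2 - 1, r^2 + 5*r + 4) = r + 1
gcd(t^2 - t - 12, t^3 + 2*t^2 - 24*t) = t - 4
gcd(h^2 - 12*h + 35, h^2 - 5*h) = h - 5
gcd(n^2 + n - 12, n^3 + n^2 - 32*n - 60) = 1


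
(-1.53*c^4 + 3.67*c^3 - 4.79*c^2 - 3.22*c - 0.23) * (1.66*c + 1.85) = -2.5398*c^5 + 3.2617*c^4 - 1.1619*c^3 - 14.2067*c^2 - 6.3388*c - 0.4255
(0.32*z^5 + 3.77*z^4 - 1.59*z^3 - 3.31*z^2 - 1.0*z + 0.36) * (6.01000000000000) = 1.9232*z^5 + 22.6577*z^4 - 9.5559*z^3 - 19.8931*z^2 - 6.01*z + 2.1636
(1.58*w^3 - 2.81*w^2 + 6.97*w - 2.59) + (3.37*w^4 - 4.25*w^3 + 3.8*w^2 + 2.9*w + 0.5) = 3.37*w^4 - 2.67*w^3 + 0.99*w^2 + 9.87*w - 2.09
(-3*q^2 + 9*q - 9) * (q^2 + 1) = -3*q^4 + 9*q^3 - 12*q^2 + 9*q - 9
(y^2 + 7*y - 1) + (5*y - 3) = y^2 + 12*y - 4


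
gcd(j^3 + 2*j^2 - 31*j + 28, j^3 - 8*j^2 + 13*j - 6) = j - 1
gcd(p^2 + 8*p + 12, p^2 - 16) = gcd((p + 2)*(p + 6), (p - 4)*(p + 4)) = 1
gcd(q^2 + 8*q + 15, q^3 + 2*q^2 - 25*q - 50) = q + 5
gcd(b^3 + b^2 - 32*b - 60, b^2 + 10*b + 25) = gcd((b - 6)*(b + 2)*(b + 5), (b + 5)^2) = b + 5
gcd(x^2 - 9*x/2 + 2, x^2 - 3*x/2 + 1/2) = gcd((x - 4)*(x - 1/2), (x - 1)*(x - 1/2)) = x - 1/2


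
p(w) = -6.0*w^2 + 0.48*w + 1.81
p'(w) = 0.48 - 12.0*w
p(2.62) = -38.12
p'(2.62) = -30.96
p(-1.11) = -6.12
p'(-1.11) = 13.80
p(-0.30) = 1.13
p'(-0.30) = 4.08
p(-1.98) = -22.66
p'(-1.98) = 24.24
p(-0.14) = 1.63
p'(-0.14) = 2.16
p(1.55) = -11.86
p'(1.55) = -18.12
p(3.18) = -57.34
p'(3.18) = -37.68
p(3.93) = -88.97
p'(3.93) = -46.68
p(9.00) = -479.87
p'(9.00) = -107.52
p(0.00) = 1.81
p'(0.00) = 0.48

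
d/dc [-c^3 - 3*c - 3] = -3*c^2 - 3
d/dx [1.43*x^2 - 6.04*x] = 2.86*x - 6.04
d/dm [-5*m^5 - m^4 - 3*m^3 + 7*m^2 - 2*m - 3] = -25*m^4 - 4*m^3 - 9*m^2 + 14*m - 2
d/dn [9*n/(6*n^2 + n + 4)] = 18*(2 - 3*n^2)/(36*n^4 + 12*n^3 + 49*n^2 + 8*n + 16)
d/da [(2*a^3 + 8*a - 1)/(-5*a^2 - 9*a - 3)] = (-10*a^4 - 36*a^3 + 22*a^2 - 10*a - 33)/(25*a^4 + 90*a^3 + 111*a^2 + 54*a + 9)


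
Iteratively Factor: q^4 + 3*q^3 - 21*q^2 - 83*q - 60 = (q - 5)*(q^3 + 8*q^2 + 19*q + 12) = (q - 5)*(q + 4)*(q^2 + 4*q + 3) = (q - 5)*(q + 1)*(q + 4)*(q + 3)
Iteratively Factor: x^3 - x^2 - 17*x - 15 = (x - 5)*(x^2 + 4*x + 3) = (x - 5)*(x + 1)*(x + 3)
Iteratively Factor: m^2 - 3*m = (m)*(m - 3)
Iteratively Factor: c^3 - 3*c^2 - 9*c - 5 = (c - 5)*(c^2 + 2*c + 1) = (c - 5)*(c + 1)*(c + 1)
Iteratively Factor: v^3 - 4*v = (v)*(v^2 - 4) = v*(v - 2)*(v + 2)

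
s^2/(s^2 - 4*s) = s/(s - 4)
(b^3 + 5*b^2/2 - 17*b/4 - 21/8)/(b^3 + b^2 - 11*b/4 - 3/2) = (b + 7/2)/(b + 2)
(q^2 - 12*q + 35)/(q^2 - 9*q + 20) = (q - 7)/(q - 4)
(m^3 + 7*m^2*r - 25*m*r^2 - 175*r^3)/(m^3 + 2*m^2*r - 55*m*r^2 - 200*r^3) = (-m^2 - 2*m*r + 35*r^2)/(-m^2 + 3*m*r + 40*r^2)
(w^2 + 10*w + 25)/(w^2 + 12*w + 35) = (w + 5)/(w + 7)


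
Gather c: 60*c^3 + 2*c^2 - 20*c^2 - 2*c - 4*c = 60*c^3 - 18*c^2 - 6*c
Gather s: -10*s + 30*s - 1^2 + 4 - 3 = 20*s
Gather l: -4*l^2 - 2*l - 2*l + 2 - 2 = -4*l^2 - 4*l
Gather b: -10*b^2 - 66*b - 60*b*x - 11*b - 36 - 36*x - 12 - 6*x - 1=-10*b^2 + b*(-60*x - 77) - 42*x - 49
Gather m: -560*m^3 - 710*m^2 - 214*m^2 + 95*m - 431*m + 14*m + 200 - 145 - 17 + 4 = -560*m^3 - 924*m^2 - 322*m + 42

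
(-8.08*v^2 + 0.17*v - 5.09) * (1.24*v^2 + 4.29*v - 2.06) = -10.0192*v^4 - 34.4524*v^3 + 11.0625*v^2 - 22.1863*v + 10.4854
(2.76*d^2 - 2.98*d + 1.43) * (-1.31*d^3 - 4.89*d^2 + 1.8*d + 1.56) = -3.6156*d^5 - 9.5926*d^4 + 17.6669*d^3 - 8.0511*d^2 - 2.0748*d + 2.2308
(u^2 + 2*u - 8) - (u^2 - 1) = 2*u - 7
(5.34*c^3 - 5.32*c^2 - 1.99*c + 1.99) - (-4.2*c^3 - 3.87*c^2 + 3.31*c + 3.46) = 9.54*c^3 - 1.45*c^2 - 5.3*c - 1.47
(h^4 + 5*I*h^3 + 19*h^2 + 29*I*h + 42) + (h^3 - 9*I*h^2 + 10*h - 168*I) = h^4 + h^3 + 5*I*h^3 + 19*h^2 - 9*I*h^2 + 10*h + 29*I*h + 42 - 168*I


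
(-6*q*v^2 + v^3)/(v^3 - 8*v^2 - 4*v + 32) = v^2*(-6*q + v)/(v^3 - 8*v^2 - 4*v + 32)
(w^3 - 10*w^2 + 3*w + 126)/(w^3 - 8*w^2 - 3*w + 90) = (w - 7)/(w - 5)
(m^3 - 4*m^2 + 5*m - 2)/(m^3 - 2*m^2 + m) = (m - 2)/m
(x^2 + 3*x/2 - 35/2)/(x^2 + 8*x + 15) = (x - 7/2)/(x + 3)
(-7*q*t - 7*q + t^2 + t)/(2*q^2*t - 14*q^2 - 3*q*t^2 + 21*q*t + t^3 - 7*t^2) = (-7*q*t - 7*q + t^2 + t)/(2*q^2*t - 14*q^2 - 3*q*t^2 + 21*q*t + t^3 - 7*t^2)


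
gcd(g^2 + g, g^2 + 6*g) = g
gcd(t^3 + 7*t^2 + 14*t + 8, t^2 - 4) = t + 2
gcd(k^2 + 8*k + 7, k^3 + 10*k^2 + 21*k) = k + 7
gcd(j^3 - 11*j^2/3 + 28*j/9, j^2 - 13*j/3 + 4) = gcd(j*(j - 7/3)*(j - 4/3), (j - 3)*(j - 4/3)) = j - 4/3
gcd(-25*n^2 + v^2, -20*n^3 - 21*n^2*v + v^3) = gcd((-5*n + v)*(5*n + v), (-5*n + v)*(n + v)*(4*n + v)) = -5*n + v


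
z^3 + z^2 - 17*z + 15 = (z - 3)*(z - 1)*(z + 5)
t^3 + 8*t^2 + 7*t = t*(t + 1)*(t + 7)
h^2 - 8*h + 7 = (h - 7)*(h - 1)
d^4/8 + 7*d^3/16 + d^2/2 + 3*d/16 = d*(d/4 + 1/4)*(d/2 + 1/2)*(d + 3/2)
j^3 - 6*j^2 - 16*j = j*(j - 8)*(j + 2)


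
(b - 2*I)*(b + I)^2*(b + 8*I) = b^4 + 8*I*b^3 + 3*b^2 + 26*I*b - 16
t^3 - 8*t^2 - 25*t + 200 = (t - 8)*(t - 5)*(t + 5)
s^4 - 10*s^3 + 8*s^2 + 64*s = s*(s - 8)*(s - 4)*(s + 2)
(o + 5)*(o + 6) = o^2 + 11*o + 30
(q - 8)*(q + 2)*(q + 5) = q^3 - q^2 - 46*q - 80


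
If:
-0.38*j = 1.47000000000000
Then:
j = -3.87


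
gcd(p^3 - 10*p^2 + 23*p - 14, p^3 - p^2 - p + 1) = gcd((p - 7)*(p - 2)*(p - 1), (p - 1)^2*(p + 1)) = p - 1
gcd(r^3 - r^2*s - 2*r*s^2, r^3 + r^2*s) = r^2 + r*s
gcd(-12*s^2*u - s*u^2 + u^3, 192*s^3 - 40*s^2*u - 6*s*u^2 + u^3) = 4*s - u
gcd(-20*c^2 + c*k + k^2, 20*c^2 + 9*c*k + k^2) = 5*c + k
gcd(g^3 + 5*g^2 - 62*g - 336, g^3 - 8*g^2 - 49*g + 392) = g^2 - g - 56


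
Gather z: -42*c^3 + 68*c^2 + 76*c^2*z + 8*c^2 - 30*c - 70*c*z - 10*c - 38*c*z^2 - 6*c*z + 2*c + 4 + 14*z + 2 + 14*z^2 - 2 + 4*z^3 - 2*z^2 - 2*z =-42*c^3 + 76*c^2 - 38*c + 4*z^3 + z^2*(12 - 38*c) + z*(76*c^2 - 76*c + 12) + 4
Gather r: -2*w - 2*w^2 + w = -2*w^2 - w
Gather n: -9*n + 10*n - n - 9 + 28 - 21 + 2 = 0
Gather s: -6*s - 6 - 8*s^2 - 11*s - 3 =-8*s^2 - 17*s - 9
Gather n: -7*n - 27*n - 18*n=-52*n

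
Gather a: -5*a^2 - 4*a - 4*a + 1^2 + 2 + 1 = -5*a^2 - 8*a + 4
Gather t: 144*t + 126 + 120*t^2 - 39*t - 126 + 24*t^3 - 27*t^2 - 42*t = 24*t^3 + 93*t^2 + 63*t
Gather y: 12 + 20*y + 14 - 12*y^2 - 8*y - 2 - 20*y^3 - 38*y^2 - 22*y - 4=-20*y^3 - 50*y^2 - 10*y + 20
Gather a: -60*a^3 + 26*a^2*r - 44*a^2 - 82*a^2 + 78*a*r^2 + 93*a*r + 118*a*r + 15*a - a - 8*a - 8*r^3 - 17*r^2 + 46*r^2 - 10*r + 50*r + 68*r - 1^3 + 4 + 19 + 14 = -60*a^3 + a^2*(26*r - 126) + a*(78*r^2 + 211*r + 6) - 8*r^3 + 29*r^2 + 108*r + 36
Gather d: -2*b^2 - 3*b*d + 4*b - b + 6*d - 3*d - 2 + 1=-2*b^2 + 3*b + d*(3 - 3*b) - 1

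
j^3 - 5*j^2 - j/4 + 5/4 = (j - 5)*(j - 1/2)*(j + 1/2)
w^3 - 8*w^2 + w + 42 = (w - 7)*(w - 3)*(w + 2)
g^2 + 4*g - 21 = (g - 3)*(g + 7)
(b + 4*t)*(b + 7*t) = b^2 + 11*b*t + 28*t^2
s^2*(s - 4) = s^3 - 4*s^2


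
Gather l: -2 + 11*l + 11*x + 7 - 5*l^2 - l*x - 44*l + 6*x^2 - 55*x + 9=-5*l^2 + l*(-x - 33) + 6*x^2 - 44*x + 14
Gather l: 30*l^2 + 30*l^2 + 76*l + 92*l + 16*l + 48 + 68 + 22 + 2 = 60*l^2 + 184*l + 140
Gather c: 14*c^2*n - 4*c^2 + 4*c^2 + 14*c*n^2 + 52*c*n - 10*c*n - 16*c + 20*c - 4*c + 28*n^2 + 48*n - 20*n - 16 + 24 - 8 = 14*c^2*n + c*(14*n^2 + 42*n) + 28*n^2 + 28*n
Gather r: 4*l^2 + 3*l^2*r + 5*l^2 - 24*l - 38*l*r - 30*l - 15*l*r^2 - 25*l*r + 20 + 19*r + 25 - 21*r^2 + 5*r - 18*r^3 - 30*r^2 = 9*l^2 - 54*l - 18*r^3 + r^2*(-15*l - 51) + r*(3*l^2 - 63*l + 24) + 45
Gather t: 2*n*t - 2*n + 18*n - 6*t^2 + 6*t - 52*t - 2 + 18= 16*n - 6*t^2 + t*(2*n - 46) + 16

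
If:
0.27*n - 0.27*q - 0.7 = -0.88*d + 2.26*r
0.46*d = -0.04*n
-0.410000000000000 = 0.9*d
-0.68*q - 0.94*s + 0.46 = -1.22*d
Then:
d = -0.46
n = 5.24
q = -1.38235294117647*s - 0.140849673202614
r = 0.165148360229047*s + 0.155593151714963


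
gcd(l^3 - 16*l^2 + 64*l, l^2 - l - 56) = l - 8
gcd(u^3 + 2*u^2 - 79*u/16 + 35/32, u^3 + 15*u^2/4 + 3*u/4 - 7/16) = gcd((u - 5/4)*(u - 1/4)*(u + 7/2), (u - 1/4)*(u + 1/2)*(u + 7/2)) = u^2 + 13*u/4 - 7/8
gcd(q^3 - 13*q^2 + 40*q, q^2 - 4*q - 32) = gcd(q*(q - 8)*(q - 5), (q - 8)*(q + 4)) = q - 8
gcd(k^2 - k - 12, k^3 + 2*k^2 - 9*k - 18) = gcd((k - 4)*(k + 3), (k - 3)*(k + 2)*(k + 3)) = k + 3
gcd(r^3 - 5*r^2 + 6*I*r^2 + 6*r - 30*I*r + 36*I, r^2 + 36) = r + 6*I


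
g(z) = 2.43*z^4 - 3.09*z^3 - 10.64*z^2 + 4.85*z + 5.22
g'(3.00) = 120.02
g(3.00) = 37.41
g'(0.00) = 4.85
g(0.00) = 5.22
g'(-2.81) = -224.22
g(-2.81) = 127.64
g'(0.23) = -0.42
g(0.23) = 5.74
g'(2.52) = 47.91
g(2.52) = -1.58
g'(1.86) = -4.25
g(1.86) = -13.37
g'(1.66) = -11.56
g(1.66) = -11.73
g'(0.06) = 3.54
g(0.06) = 5.47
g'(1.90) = -2.38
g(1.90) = -13.50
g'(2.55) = 51.48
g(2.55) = -0.09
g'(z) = 9.72*z^3 - 9.27*z^2 - 21.28*z + 4.85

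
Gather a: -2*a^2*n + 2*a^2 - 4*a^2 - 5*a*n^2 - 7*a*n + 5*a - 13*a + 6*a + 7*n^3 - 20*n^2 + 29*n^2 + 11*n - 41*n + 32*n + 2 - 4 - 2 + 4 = a^2*(-2*n - 2) + a*(-5*n^2 - 7*n - 2) + 7*n^3 + 9*n^2 + 2*n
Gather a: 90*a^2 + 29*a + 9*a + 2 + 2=90*a^2 + 38*a + 4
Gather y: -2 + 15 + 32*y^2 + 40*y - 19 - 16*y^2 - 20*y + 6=16*y^2 + 20*y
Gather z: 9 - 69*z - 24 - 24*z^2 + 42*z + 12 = -24*z^2 - 27*z - 3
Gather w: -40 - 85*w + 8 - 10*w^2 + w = -10*w^2 - 84*w - 32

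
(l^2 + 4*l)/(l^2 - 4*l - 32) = l/(l - 8)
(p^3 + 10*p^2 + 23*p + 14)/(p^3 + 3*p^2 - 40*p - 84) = (p + 1)/(p - 6)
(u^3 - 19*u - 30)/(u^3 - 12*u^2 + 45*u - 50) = (u^2 + 5*u + 6)/(u^2 - 7*u + 10)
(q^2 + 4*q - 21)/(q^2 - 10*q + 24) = (q^2 + 4*q - 21)/(q^2 - 10*q + 24)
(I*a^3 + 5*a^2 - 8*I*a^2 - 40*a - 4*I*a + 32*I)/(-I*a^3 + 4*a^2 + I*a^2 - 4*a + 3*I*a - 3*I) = (-a^3 + a^2*(8 + 5*I) + a*(4 - 40*I) - 32)/(a^3 + a^2*(-1 + 4*I) + a*(-3 - 4*I) + 3)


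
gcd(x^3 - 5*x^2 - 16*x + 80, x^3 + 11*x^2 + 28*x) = x + 4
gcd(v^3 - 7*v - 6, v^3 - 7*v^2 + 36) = v^2 - v - 6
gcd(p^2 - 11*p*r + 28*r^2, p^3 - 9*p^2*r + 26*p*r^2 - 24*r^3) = p - 4*r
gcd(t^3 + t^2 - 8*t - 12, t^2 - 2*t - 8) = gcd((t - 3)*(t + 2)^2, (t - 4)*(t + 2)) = t + 2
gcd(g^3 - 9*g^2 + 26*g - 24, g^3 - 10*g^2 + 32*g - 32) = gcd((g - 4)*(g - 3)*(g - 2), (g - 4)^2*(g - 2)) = g^2 - 6*g + 8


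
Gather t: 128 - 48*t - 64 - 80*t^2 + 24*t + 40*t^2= -40*t^2 - 24*t + 64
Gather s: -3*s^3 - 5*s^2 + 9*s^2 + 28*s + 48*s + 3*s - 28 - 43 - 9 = -3*s^3 + 4*s^2 + 79*s - 80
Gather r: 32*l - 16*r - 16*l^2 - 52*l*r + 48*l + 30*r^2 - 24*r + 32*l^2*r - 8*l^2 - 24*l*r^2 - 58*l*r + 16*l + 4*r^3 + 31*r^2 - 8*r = -24*l^2 + 96*l + 4*r^3 + r^2*(61 - 24*l) + r*(32*l^2 - 110*l - 48)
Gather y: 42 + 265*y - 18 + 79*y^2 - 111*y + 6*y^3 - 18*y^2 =6*y^3 + 61*y^2 + 154*y + 24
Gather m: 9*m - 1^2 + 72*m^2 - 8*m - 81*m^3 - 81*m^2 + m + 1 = -81*m^3 - 9*m^2 + 2*m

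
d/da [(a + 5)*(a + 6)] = 2*a + 11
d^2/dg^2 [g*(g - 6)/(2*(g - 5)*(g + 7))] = (-8*g^3 + 105*g^2 - 630*g + 805)/(g^6 + 6*g^5 - 93*g^4 - 412*g^3 + 3255*g^2 + 7350*g - 42875)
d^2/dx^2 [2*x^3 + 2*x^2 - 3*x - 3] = 12*x + 4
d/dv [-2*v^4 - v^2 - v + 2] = -8*v^3 - 2*v - 1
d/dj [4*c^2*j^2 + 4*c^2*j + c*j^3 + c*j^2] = c*(8*c*j + 4*c + 3*j^2 + 2*j)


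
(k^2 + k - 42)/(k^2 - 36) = (k + 7)/(k + 6)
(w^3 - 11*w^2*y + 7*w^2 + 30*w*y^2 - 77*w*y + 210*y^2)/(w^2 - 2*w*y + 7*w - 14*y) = (-w^2 + 11*w*y - 30*y^2)/(-w + 2*y)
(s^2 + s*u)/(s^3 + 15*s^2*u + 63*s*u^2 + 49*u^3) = s/(s^2 + 14*s*u + 49*u^2)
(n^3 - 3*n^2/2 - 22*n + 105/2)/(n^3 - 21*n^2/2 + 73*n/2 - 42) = (n + 5)/(n - 4)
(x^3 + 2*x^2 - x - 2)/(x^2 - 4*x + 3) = (x^2 + 3*x + 2)/(x - 3)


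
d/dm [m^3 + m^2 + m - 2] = 3*m^2 + 2*m + 1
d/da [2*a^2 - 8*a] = 4*a - 8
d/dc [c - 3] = 1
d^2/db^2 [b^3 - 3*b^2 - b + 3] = 6*b - 6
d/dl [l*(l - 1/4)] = 2*l - 1/4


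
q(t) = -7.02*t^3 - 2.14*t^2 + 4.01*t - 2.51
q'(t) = -21.06*t^2 - 4.28*t + 4.01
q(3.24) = -250.75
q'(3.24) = -230.94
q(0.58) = -2.27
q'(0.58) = -5.56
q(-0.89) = -2.83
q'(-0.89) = -8.86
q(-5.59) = 1134.43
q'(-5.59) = -630.15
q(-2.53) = 87.33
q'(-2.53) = -119.96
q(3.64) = -354.83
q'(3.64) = -290.61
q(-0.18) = -3.26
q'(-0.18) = 4.10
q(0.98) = -7.24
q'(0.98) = -20.41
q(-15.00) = 23148.34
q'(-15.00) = -4670.29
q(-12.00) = 11771.77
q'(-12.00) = -2977.27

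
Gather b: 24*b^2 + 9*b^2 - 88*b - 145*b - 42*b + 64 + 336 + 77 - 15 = 33*b^2 - 275*b + 462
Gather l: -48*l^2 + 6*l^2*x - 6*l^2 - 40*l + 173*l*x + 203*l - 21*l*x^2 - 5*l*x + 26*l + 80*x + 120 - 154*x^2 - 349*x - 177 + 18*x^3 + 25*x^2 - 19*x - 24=l^2*(6*x - 54) + l*(-21*x^2 + 168*x + 189) + 18*x^3 - 129*x^2 - 288*x - 81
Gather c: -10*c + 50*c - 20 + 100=40*c + 80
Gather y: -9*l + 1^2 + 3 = 4 - 9*l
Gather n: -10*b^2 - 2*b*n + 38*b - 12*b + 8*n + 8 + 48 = -10*b^2 + 26*b + n*(8 - 2*b) + 56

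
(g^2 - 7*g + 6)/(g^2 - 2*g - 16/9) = 9*(-g^2 + 7*g - 6)/(-9*g^2 + 18*g + 16)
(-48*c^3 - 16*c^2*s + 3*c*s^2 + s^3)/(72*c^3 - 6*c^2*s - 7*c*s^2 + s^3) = (4*c + s)/(-6*c + s)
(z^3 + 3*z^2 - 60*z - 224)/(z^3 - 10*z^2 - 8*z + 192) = (z + 7)/(z - 6)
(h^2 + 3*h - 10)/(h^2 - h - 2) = (h + 5)/(h + 1)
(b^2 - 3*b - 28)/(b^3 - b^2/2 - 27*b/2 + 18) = 2*(b - 7)/(2*b^2 - 9*b + 9)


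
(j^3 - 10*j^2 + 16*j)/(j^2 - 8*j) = j - 2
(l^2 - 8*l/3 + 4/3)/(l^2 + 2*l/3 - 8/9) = 3*(l - 2)/(3*l + 4)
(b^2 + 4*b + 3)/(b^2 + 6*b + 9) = (b + 1)/(b + 3)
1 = 1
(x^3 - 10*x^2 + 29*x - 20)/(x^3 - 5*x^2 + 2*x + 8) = (x^2 - 6*x + 5)/(x^2 - x - 2)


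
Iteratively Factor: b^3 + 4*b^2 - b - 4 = (b + 4)*(b^2 - 1) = (b + 1)*(b + 4)*(b - 1)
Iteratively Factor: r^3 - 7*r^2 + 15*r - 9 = (r - 3)*(r^2 - 4*r + 3) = (r - 3)^2*(r - 1)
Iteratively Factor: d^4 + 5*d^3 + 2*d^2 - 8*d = (d + 4)*(d^3 + d^2 - 2*d) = (d - 1)*(d + 4)*(d^2 + 2*d) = (d - 1)*(d + 2)*(d + 4)*(d)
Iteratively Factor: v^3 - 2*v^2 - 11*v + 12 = (v - 4)*(v^2 + 2*v - 3) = (v - 4)*(v + 3)*(v - 1)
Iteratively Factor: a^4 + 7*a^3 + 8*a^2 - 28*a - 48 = (a + 2)*(a^3 + 5*a^2 - 2*a - 24) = (a + 2)*(a + 4)*(a^2 + a - 6) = (a - 2)*(a + 2)*(a + 4)*(a + 3)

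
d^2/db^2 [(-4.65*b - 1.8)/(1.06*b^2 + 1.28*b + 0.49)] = (-(2.12*b + 1.28)*(4.24*b + 2.56)*(4.65*b + 1.8) + (29.574*b + 15.72)*(1.06*b^2 + 1.28*b + 0.49))/(1.06*b^2 + 1.28*b + 0.49)^3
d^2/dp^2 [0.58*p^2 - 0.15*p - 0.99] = 1.16000000000000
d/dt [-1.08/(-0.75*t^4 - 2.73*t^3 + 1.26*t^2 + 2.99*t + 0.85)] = (-3.24*t^3 - 8.8452*t^2 + 2.7216*t + 3.2292)/(-0.75*t^4 - 2.73*t^3 + 1.26*t^2 + 2.99*t + 0.85)^2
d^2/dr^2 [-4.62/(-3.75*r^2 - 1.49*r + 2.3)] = (-129.9375*r^2 - 51.6285*r + 4.62*(7.5*r + 1.49)*(15.0*r + 2.98) + 79.695)/(3.75*r^2 + 1.49*r - 2.3)^3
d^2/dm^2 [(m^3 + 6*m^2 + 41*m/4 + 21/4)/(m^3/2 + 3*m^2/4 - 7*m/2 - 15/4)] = 6*(24*m^3 + 204*m^2 + 642*m + 617)/(8*m^6 + 12*m^5 - 174*m^4 - 179*m^3 + 1305*m^2 + 675*m - 3375)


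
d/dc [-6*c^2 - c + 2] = -12*c - 1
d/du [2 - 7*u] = -7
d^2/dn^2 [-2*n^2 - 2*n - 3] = -4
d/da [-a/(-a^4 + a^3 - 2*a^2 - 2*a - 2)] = (-3*a^4 + 2*a^3 - 2*a^2 + 2)/(a^8 - 2*a^7 + 5*a^6 + 4*a^4 + 4*a^3 + 12*a^2 + 8*a + 4)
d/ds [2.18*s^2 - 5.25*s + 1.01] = 4.36*s - 5.25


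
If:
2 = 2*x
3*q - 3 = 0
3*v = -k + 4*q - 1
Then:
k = 3 - 3*v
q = 1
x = 1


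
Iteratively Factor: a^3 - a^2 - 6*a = (a)*(a^2 - a - 6) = a*(a + 2)*(a - 3)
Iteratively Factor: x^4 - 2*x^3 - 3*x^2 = (x)*(x^3 - 2*x^2 - 3*x) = x^2*(x^2 - 2*x - 3) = x^2*(x + 1)*(x - 3)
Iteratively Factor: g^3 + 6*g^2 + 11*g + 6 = (g + 2)*(g^2 + 4*g + 3) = (g + 1)*(g + 2)*(g + 3)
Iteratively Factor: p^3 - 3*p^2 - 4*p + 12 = (p - 2)*(p^2 - p - 6) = (p - 3)*(p - 2)*(p + 2)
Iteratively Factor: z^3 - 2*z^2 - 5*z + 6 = (z + 2)*(z^2 - 4*z + 3) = (z - 1)*(z + 2)*(z - 3)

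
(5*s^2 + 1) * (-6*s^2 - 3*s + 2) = -30*s^4 - 15*s^3 + 4*s^2 - 3*s + 2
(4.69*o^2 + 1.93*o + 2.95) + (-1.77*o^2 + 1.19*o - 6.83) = 2.92*o^2 + 3.12*o - 3.88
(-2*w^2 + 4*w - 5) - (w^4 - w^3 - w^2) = -w^4 + w^3 - w^2 + 4*w - 5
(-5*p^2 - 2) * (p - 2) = -5*p^3 + 10*p^2 - 2*p + 4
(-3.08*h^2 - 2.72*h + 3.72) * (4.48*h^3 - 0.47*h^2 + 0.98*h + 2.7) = -13.7984*h^5 - 10.738*h^4 + 14.9256*h^3 - 12.73*h^2 - 3.6984*h + 10.044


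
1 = 1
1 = 1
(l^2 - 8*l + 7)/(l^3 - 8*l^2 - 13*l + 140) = (l - 1)/(l^2 - l - 20)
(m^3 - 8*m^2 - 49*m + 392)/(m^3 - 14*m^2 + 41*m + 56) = (m + 7)/(m + 1)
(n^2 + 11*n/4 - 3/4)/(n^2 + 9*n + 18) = (n - 1/4)/(n + 6)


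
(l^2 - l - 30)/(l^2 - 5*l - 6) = (l + 5)/(l + 1)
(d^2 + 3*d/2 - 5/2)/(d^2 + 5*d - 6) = (d + 5/2)/(d + 6)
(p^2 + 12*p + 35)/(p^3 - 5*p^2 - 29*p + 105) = (p + 7)/(p^2 - 10*p + 21)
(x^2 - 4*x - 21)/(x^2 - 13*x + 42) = (x + 3)/(x - 6)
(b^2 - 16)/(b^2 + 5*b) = (b^2 - 16)/(b*(b + 5))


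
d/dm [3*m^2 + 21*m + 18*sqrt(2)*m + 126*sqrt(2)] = 6*m + 21 + 18*sqrt(2)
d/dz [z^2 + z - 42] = 2*z + 1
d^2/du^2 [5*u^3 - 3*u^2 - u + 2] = 30*u - 6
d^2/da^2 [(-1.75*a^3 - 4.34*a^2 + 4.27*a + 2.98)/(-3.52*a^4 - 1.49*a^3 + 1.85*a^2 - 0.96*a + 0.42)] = (43.3664*a^9 + 322.646016*a^8 - 429.933504*a^7 - 1094.140598*a^6 - 487.841778*a^5 + 556.993866*a^4 + 1.82735000000002*a^3 - 196.170108*a^2 + 42.324516*a - 2.773992)/(43.614208*a^12 + 55.385088*a^11 - 45.322464*a^10 - 19.224979*a^9 + 38.418189*a^8 - 29.033553*a^7 + 1.135945*a^6 + 12.407148*a^5 - 11.169054*a^4 + 6.148764*a^3 - 2.140236*a^2 + 0.508032*a - 0.074088)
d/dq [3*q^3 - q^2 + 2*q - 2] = 9*q^2 - 2*q + 2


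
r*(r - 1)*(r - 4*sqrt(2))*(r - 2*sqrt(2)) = r^4 - 6*sqrt(2)*r^3 - r^3 + 6*sqrt(2)*r^2 + 16*r^2 - 16*r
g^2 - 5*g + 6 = (g - 3)*(g - 2)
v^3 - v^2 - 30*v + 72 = (v - 4)*(v - 3)*(v + 6)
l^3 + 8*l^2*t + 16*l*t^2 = l*(l + 4*t)^2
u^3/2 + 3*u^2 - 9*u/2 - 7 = (u/2 + 1/2)*(u - 2)*(u + 7)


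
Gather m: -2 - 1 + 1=-2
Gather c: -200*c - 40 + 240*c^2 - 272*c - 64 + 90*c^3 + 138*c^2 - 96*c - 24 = 90*c^3 + 378*c^2 - 568*c - 128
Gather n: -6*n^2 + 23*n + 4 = -6*n^2 + 23*n + 4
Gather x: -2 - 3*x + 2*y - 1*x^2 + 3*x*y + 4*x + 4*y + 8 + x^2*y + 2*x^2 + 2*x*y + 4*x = x^2*(y + 1) + x*(5*y + 5) + 6*y + 6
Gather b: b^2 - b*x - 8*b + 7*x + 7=b^2 + b*(-x - 8) + 7*x + 7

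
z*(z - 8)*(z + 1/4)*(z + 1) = z^4 - 27*z^3/4 - 39*z^2/4 - 2*z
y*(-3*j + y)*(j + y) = -3*j^2*y - 2*j*y^2 + y^3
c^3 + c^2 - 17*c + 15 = (c - 3)*(c - 1)*(c + 5)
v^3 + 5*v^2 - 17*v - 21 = (v - 3)*(v + 1)*(v + 7)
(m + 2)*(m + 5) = m^2 + 7*m + 10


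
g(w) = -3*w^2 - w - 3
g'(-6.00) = 35.00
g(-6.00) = -105.00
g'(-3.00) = 17.00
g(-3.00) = -27.00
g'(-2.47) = 13.82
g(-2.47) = -18.83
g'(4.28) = -26.68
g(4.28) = -62.24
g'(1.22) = -8.32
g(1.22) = -8.69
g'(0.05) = -1.30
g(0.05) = -3.06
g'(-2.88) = 16.28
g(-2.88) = -25.00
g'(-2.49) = 13.94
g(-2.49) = -19.11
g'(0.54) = -4.24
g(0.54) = -4.41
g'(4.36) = -27.16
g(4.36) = -64.39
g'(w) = -6*w - 1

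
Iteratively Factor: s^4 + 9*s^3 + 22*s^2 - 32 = (s + 2)*(s^3 + 7*s^2 + 8*s - 16) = (s + 2)*(s + 4)*(s^2 + 3*s - 4) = (s - 1)*(s + 2)*(s + 4)*(s + 4)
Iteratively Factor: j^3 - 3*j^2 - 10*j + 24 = (j - 2)*(j^2 - j - 12) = (j - 2)*(j + 3)*(j - 4)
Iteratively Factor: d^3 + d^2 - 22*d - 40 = (d - 5)*(d^2 + 6*d + 8) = (d - 5)*(d + 4)*(d + 2)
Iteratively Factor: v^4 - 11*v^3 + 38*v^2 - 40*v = (v - 4)*(v^3 - 7*v^2 + 10*v) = (v - 5)*(v - 4)*(v^2 - 2*v) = v*(v - 5)*(v - 4)*(v - 2)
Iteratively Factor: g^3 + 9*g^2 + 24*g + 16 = (g + 1)*(g^2 + 8*g + 16) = (g + 1)*(g + 4)*(g + 4)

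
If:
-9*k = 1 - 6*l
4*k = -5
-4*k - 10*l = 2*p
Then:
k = -5/4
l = -41/24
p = 265/24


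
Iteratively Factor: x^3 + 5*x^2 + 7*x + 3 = (x + 3)*(x^2 + 2*x + 1) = (x + 1)*(x + 3)*(x + 1)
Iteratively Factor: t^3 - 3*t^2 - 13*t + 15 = (t - 5)*(t^2 + 2*t - 3) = (t - 5)*(t - 1)*(t + 3)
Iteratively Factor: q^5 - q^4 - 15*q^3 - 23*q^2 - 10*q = (q + 1)*(q^4 - 2*q^3 - 13*q^2 - 10*q) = (q + 1)*(q + 2)*(q^3 - 4*q^2 - 5*q) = (q - 5)*(q + 1)*(q + 2)*(q^2 + q) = q*(q - 5)*(q + 1)*(q + 2)*(q + 1)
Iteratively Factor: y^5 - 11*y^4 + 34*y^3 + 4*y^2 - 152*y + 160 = (y - 2)*(y^4 - 9*y^3 + 16*y^2 + 36*y - 80) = (y - 4)*(y - 2)*(y^3 - 5*y^2 - 4*y + 20) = (y - 4)*(y - 2)*(y + 2)*(y^2 - 7*y + 10) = (y - 4)*(y - 2)^2*(y + 2)*(y - 5)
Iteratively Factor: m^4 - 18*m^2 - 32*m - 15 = (m + 3)*(m^3 - 3*m^2 - 9*m - 5) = (m - 5)*(m + 3)*(m^2 + 2*m + 1) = (m - 5)*(m + 1)*(m + 3)*(m + 1)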